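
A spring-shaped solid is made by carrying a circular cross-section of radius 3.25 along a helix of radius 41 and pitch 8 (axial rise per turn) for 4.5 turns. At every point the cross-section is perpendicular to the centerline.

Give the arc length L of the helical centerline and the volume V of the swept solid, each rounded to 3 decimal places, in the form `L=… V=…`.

L=1159.807 V=38485.944

2πR = 2π·41 = 257.610598
per-turn = √(257.610598² + 8²) = √(66363.2200 + 64) = √66427.2200 = 257.734786
L = 4.5 × 257.734786 = 1159.806538
V = π·3.25² × L = 33.183072 × 1159.806538 = 38485.944314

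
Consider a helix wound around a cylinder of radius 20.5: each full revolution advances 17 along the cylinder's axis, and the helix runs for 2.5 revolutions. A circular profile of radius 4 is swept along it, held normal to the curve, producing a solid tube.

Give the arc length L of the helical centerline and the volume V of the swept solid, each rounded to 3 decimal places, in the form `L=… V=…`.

L=324.806 V=16326.518

2πR = 2π·20.5 = 128.805299
per-turn = √(128.805299² + 17²) = √(16590.8050 + 289) = √16879.8050 = 129.922304
L = 2.5 × 129.922304 = 324.805759
V = π·4² × L = 50.265482 × 324.805759 = 16326.518193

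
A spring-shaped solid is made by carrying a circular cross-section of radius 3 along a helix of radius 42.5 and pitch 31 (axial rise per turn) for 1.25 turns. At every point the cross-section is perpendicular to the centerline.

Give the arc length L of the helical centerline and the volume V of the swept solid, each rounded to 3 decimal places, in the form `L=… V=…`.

L=336.036 V=9501.192

2πR = 2π·42.5 = 267.035376
per-turn = √(267.035376² + 31²) = √(71307.8918 + 961) = √72268.8918 = 268.828741
L = 1.25 × 268.828741 = 336.035926
V = π·3² × L = 28.274334 × 336.035926 = 9501.191963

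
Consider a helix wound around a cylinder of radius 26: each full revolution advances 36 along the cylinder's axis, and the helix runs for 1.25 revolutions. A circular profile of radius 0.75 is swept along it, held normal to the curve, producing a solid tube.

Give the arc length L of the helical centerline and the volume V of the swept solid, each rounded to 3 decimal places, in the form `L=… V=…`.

L=209.103 V=369.516

2πR = 2π·26 = 163.362818
per-turn = √(163.362818² + 36²) = √(26687.4103 + 1296) = √27983.4103 = 167.282427
L = 1.25 × 167.282427 = 209.103033
V = π·0.75² × L = 1.767146 × 209.103033 = 369.515561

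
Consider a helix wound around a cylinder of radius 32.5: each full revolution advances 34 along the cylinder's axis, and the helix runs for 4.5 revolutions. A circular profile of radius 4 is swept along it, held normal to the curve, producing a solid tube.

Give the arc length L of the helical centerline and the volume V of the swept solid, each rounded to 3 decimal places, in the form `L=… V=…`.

L=931.566 V=46825.618

2πR = 2π·32.5 = 204.203522
per-turn = √(204.203522² + 34²) = √(41699.0786 + 1156) = √42855.0786 = 207.014682
L = 4.5 × 207.014682 = 931.566069
V = π·4² × L = 50.265482 × 931.566069 = 46825.617916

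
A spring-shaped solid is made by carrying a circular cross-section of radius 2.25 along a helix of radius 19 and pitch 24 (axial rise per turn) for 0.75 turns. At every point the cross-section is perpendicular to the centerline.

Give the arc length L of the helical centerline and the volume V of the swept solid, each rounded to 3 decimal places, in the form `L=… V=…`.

L=91.327 V=1452.490

2πR = 2π·19 = 119.380521
per-turn = √(119.380521² + 24²) = √(14251.7088 + 576) = √14827.7088 = 121.769080
L = 0.75 × 121.769080 = 91.326810
V = π·2.25² × L = 15.904313 × 91.326810 = 1452.490150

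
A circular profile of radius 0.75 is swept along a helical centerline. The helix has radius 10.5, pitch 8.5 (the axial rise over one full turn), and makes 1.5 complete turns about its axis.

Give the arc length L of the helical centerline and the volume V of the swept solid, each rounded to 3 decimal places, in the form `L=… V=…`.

2πR = 2π·10.5 = 65.973446
per-turn = √(65.973446² + 8.5²) = √(4352.4955 + 72.25) = √4424.7455 = 66.518761
L = 1.5 × 66.518761 = 99.778141
V = π·0.75² × L = 1.767146 × 99.778141 = 176.322530

L=99.778 V=176.323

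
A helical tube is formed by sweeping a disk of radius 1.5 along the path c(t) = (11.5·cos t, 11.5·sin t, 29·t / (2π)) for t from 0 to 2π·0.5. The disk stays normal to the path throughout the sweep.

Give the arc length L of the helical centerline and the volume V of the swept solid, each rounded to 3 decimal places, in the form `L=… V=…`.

L=38.929 V=275.176

2πR = 2π·11.5 = 72.256631
per-turn = √(72.256631² + 29²) = √(5221.0207 + 841) = √6062.0207 = 77.858980
L = 0.5 × 77.858980 = 38.929490
V = π·1.5² × L = 7.068583 × 38.929490 = 275.176349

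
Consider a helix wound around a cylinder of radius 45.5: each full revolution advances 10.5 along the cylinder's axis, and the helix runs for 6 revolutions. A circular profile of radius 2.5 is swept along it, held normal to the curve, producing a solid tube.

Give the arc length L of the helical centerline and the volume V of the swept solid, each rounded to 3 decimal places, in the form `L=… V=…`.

2πR = 2π·45.5 = 285.884931
per-turn = √(285.884931² + 10.5²) = √(81730.1940 + 110.25) = √81840.4440 = 286.077689
L = 6 × 286.077689 = 1716.466133
V = π·2.5² × L = 19.634954 × 1716.466133 = 33702.733709

L=1716.466 V=33702.734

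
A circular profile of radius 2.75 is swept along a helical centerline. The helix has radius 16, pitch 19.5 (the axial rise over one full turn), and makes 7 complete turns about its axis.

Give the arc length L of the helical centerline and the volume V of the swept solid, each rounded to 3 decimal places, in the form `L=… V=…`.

L=716.833 V=17030.729

2πR = 2π·16 = 100.530965
per-turn = √(100.530965² + 19.5²) = √(10106.4749 + 380.25) = √10486.7249 = 102.404711
L = 7 × 102.404711 = 716.832979
V = π·2.75² × L = 23.758294 × 716.832979 = 17030.728992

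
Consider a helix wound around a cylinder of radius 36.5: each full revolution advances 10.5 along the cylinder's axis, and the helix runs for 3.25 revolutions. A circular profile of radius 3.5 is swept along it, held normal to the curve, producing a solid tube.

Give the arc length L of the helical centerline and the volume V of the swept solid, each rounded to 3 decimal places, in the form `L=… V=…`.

L=746.124 V=28714.203

2πR = 2π·36.5 = 229.336264
per-turn = √(229.336264² + 10.5²) = √(52595.1219 + 110.25) = √52705.3719 = 229.576505
L = 3.25 × 229.576505 = 746.123643
V = π·3.5² × L = 38.484510 × 746.123643 = 28714.202794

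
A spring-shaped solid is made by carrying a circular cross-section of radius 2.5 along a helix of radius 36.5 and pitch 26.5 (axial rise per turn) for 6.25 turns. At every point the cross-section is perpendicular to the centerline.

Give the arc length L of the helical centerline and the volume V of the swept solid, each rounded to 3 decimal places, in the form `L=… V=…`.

L=1442.889 V=28331.059

2πR = 2π·36.5 = 229.336264
per-turn = √(229.336264² + 26.5²) = √(52595.1219 + 702.25) = √53297.3719 = 230.862236
L = 6.25 × 230.862236 = 1442.888973
V = π·2.5² × L = 19.634954 × 1442.888973 = 28331.058732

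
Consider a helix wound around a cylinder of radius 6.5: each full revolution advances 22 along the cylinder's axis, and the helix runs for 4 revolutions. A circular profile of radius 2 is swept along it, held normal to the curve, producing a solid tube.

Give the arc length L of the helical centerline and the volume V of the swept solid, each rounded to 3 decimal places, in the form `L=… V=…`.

2πR = 2π·6.5 = 40.840704
per-turn = √(40.840704² + 22²) = √(1667.9631 + 484) = √2151.9631 = 46.389257
L = 4 × 46.389257 = 185.557027
V = π·2² × L = 12.566371 × 185.557027 = 2331.778372

L=185.557 V=2331.778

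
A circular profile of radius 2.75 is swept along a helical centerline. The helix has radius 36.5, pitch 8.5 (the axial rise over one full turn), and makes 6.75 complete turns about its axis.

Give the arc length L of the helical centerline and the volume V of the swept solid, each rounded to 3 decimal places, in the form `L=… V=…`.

2πR = 2π·36.5 = 229.336264
per-turn = √(229.336264² + 8.5²) = √(52595.1219 + 72.25) = √52667.3719 = 229.493729
L = 6.75 × 229.493729 = 1549.082674
V = π·2.75² × L = 23.758294 × 1549.082674 = 36803.562279

L=1549.083 V=36803.562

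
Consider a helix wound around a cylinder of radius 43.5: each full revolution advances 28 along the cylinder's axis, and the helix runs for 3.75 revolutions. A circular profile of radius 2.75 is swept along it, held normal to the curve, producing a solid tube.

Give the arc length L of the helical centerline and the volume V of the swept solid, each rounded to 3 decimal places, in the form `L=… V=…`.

L=1030.309 V=24478.382

2πR = 2π·43.5 = 273.318561
per-turn = √(273.318561² + 28²) = √(74703.0357 + 784) = √75487.0357 = 274.749041
L = 3.75 × 274.749041 = 1030.308905
V = π·2.75² × L = 23.758294 × 1030.308905 = 24478.382332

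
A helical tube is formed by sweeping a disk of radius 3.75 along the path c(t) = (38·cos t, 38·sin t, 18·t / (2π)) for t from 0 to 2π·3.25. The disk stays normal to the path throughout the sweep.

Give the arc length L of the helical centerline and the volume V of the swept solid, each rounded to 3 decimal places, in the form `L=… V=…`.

2πR = 2π·38 = 238.761042
per-turn = √(238.761042² + 18²) = √(57006.8350 + 324) = √57330.8350 = 239.438583
L = 3.25 × 239.438583 = 778.175395
V = π·3.75² × L = 44.178647 × 778.175395 = 34378.735826

L=778.175 V=34378.736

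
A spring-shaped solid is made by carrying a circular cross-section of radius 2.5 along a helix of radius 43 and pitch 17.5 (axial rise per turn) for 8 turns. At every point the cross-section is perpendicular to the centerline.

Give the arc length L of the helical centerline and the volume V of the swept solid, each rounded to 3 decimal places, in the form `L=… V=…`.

L=2165.945 V=42528.232

2πR = 2π·43 = 270.176968
per-turn = √(270.176968² + 17.5²) = √(72995.5942 + 306.25) = √73301.8442 = 270.743133
L = 8 × 270.743133 = 2165.945065
V = π·2.5² × L = 19.634954 × 2165.945065 = 42528.231906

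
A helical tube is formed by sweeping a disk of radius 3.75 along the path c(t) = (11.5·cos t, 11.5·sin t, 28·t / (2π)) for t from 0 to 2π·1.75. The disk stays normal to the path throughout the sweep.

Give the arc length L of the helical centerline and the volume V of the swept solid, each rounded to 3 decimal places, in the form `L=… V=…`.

L=135.611 V=5991.116

2πR = 2π·11.5 = 72.256631
per-turn = √(72.256631² + 28²) = √(5221.0207 + 784) = √6005.0207 = 77.492069
L = 1.75 × 77.492069 = 135.611120
V = π·3.75² × L = 44.178647 × 135.611120 = 5991.115776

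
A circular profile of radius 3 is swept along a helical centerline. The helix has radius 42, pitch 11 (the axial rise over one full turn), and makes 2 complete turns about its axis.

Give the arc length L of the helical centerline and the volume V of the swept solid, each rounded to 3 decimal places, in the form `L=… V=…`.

L=528.246 V=14935.801

2πR = 2π·42 = 263.893783
per-turn = √(263.893783² + 11²) = √(69639.9287 + 121) = √69760.9287 = 264.122942
L = 2 × 264.122942 = 528.245885
V = π·3² × L = 28.274334 × 528.245885 = 14935.800514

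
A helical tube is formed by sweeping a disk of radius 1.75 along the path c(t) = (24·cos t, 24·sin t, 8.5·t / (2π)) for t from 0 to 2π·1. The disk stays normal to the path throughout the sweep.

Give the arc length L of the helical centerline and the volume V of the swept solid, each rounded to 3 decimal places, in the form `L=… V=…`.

2πR = 2π·24 = 150.796447
per-turn = √(150.796447² + 8.5²) = √(22739.5685 + 72.25) = √22811.8185 = 151.035819
L = 1 × 151.035819 = 151.035819
V = π·1.75² × L = 9.621128 × 151.035819 = 1453.134869

L=151.036 V=1453.135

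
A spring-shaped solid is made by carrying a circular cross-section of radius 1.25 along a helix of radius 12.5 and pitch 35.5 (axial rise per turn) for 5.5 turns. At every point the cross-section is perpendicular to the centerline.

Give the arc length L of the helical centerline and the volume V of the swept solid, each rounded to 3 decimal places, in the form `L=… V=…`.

L=474.046 V=2326.969

2πR = 2π·12.5 = 78.539816
per-turn = √(78.539816² + 35.5²) = √(6168.5028 + 1260.25) = √7428.7528 = 86.190213
L = 5.5 × 86.190213 = 474.046169
V = π·1.25² × L = 4.908739 × 474.046169 = 2326.968693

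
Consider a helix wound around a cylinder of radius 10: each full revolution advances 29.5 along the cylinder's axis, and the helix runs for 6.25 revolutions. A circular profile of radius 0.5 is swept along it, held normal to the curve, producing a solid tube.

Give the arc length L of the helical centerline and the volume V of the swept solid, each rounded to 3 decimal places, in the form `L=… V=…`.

L=433.828 V=340.728

2πR = 2π·10 = 62.831853
per-turn = √(62.831853² + 29.5²) = √(3947.8418 + 870.25) = √4818.0918 = 69.412476
L = 6.25 × 69.412476 = 433.827972
V = π·0.5² × L = 0.785398 × 433.827972 = 340.727693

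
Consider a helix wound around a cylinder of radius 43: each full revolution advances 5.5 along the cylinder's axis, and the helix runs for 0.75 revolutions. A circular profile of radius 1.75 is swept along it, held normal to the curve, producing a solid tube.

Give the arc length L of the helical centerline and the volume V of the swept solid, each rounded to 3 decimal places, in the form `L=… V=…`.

L=202.675 V=1949.959

2πR = 2π·43 = 270.176968
per-turn = √(270.176968² + 5.5²) = √(72995.5942 + 30.25) = √73025.8442 = 270.232944
L = 0.75 × 270.232944 = 202.674708
V = π·1.75² × L = 9.621128 × 202.674708 = 1949.959209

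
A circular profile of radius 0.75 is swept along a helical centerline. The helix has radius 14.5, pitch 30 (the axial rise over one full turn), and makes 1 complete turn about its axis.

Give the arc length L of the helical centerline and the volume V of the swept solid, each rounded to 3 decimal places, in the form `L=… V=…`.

2πR = 2π·14.5 = 91.106187
per-turn = √(91.106187² + 30²) = √(8300.3373 + 900) = √9200.3373 = 95.918389
L = 1 × 95.918389 = 95.918389
V = π·0.75² × L = 1.767146 × 95.918389 = 169.501784

L=95.918 V=169.502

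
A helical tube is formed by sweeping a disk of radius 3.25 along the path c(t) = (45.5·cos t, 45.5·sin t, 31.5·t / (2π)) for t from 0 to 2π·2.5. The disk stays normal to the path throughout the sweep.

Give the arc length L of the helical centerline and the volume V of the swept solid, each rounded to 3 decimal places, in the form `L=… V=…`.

L=719.038 V=23859.881

2πR = 2π·45.5 = 285.884931
per-turn = √(285.884931² + 31.5²) = √(81730.1940 + 992.25) = √82722.4440 = 287.615097
L = 2.5 × 287.615097 = 719.037743
V = π·3.25² × L = 33.183072 × 719.037743 = 23859.881474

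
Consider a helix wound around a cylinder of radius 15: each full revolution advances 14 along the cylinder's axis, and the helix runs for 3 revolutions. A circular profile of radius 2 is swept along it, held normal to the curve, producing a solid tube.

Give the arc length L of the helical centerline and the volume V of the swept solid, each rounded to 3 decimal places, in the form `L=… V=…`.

2πR = 2π·15 = 94.247780
per-turn = √(94.247780² + 14²) = √(8882.6440 + 196) = √9078.6440 = 95.281918
L = 3 × 95.281918 = 285.845755
V = π·2² × L = 12.566371 × 285.845755 = 3592.043696

L=285.846 V=3592.044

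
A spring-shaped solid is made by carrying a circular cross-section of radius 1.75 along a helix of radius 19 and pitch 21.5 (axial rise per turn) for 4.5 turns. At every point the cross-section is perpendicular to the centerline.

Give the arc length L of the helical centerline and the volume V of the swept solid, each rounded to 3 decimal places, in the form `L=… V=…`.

2πR = 2π·19 = 119.380521
per-turn = √(119.380521² + 21.5²) = √(14251.7088 + 462.25) = √14713.9588 = 121.301108
L = 4.5 × 121.301108 = 545.854985
V = π·1.75² × L = 9.621128 × 545.854985 = 5251.740409

L=545.855 V=5251.740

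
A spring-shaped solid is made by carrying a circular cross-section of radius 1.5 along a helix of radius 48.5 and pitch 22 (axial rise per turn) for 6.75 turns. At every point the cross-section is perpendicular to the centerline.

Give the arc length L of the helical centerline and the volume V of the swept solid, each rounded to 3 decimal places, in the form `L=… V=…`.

2πR = 2π·48.5 = 304.734487
per-turn = √(304.734487² + 22²) = √(92863.1078 + 484) = √93347.1078 = 305.527589
L = 6.75 × 305.527589 = 2062.311228
V = π·1.5² × L = 7.068583 × 2062.311228 = 14577.619055

L=2062.311 V=14577.619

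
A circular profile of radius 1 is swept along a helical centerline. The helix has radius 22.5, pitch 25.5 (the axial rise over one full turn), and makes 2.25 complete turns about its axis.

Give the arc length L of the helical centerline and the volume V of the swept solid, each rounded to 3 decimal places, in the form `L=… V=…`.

L=323.219 V=1015.424

2πR = 2π·22.5 = 141.371669
per-turn = √(141.371669² + 25.5²) = √(19985.9489 + 650.25) = √20636.1989 = 143.653050
L = 2.25 × 143.653050 = 323.219364
V = π·1² × L = 3.141593 × 323.219364 = 1015.423578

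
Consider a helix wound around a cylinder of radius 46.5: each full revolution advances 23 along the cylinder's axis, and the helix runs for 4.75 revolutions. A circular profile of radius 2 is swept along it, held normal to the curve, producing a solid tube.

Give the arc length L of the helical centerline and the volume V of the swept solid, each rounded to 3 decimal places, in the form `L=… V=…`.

2πR = 2π·46.5 = 292.168117
per-turn = √(292.168117² + 23²) = √(85362.2085 + 529) = √85891.2085 = 293.072019
L = 4.75 × 293.072019 = 1392.092091
V = π·2² × L = 12.566371 × 1392.092091 = 17493.545150

L=1392.092 V=17493.545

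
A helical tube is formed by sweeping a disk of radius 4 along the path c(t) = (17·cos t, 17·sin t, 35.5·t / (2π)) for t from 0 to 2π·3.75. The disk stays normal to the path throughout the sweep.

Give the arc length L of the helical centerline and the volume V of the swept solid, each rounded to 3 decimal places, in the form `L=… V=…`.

2πR = 2π·17 = 106.814150
per-turn = √(106.814150² + 35.5²) = √(11409.2627 + 1260.25) = √12669.5127 = 112.558930
L = 3.75 × 112.558930 = 422.095987
V = π·4² × L = 50.265482 × 422.095987 = 21216.858426

L=422.096 V=21216.858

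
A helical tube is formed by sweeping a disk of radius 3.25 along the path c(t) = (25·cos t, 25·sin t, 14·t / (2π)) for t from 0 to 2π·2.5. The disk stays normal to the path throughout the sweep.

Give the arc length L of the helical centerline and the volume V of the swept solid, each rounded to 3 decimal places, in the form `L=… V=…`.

L=394.256 V=13082.616

2πR = 2π·25 = 157.079633
per-turn = √(157.079633² + 14²) = √(24674.0110 + 196) = √24870.0110 = 157.702286
L = 2.5 × 157.702286 = 394.255715
V = π·3.25² × L = 33.183072 × 394.255715 = 13082.615935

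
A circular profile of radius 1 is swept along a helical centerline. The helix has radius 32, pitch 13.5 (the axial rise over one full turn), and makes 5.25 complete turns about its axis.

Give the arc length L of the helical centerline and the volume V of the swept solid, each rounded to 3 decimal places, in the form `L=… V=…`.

L=1057.952 V=3323.654

2πR = 2π·32 = 201.061930
per-turn = √(201.061930² + 13.5²) = √(40425.8996 + 182.25) = √40608.1496 = 201.514639
L = 5.25 × 201.514639 = 1057.951853
V = π·1² × L = 3.141593 × 1057.951853 = 3323.653770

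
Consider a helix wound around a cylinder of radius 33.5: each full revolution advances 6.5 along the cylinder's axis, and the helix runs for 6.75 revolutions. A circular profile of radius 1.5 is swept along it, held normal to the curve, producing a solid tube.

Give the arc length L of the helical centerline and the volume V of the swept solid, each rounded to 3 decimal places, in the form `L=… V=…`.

L=1421.463 V=10047.727

2πR = 2π·33.5 = 210.486708
per-turn = √(210.486708² + 6.5²) = √(44304.6542 + 42.25) = √44346.9042 = 210.587047
L = 6.75 × 210.587047 = 1421.462564
V = π·1.5² × L = 7.068583 × 1421.462564 = 10047.726783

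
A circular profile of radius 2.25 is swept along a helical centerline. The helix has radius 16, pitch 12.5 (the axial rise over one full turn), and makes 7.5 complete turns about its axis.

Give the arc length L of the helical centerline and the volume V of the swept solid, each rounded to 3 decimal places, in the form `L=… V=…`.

2πR = 2π·16 = 100.530965
per-turn = √(100.530965² + 12.5²) = √(10106.4749 + 156.25) = √10262.7249 = 101.305108
L = 7.5 × 101.305108 = 759.788310
V = π·2.25² × L = 15.904313 × 759.788310 = 12083.910951

L=759.788 V=12083.911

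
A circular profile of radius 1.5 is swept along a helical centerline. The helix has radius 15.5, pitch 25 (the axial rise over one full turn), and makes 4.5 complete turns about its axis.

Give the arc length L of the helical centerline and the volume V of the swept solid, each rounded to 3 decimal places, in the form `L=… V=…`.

2πR = 2π·15.5 = 97.389372
per-turn = √(97.389372² + 25²) = √(9484.6898 + 625) = √10109.6898 = 100.546953
L = 4.5 × 100.546953 = 452.461290
V = π·1.5² × L = 7.068583 × 452.461290 = 3198.260396

L=452.461 V=3198.260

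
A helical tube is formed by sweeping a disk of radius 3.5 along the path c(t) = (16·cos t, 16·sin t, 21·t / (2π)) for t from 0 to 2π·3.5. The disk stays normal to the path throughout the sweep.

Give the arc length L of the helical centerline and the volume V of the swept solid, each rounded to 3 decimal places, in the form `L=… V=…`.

2πR = 2π·16 = 100.530965
per-turn = √(100.530965² + 21²) = √(10106.4749 + 441) = √10547.4749 = 102.700900
L = 3.5 × 102.700900 = 359.453151
V = π·3.5² × L = 38.484510 × 359.453151 = 13833.378378

L=359.453 V=13833.378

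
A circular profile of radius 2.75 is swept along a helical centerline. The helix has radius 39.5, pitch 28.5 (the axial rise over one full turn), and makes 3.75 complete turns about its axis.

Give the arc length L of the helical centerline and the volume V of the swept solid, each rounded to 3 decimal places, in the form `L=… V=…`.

L=936.813 V=22257.082

2πR = 2π·39.5 = 248.185820
per-turn = √(248.185820² + 28.5²) = √(61596.2011 + 812.25) = √62408.4511 = 249.816835
L = 3.75 × 249.816835 = 936.813131
V = π·2.75² × L = 23.758294 × 936.813131 = 22257.082213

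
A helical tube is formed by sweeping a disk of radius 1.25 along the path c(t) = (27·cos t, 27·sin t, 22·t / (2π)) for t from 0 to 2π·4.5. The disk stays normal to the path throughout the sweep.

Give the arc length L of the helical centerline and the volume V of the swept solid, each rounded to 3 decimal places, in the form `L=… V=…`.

2πR = 2π·27 = 169.646003
per-turn = √(169.646003² + 22²) = √(28779.7664 + 484) = √29263.7664 = 171.066556
L = 4.5 × 171.066556 = 769.799500
V = π·1.25² × L = 4.908739 × 769.799500 = 3778.744460

L=769.800 V=3778.744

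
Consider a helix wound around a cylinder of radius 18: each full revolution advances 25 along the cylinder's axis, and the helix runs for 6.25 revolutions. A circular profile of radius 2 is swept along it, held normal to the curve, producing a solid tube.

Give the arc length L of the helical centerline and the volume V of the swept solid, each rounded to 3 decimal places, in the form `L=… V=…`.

L=723.922 V=9097.070

2πR = 2π·18 = 113.097336
per-turn = √(113.097336² + 25²) = √(12791.0073 + 625) = √13416.0073 = 115.827489
L = 6.25 × 115.827489 = 723.921809
V = π·2² × L = 12.566371 × 723.921809 = 9097.069746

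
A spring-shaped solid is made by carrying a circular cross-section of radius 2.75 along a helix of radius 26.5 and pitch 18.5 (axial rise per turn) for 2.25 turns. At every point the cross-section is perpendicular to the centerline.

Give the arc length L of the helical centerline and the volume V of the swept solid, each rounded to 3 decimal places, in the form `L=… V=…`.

L=376.940 V=8955.458

2πR = 2π·26.5 = 166.504411
per-turn = √(166.504411² + 18.5²) = √(27723.7188 + 342.25) = √28065.9688 = 167.529009
L = 2.25 × 167.529009 = 376.940270
V = π·2.75² × L = 23.758294 × 376.940270 = 8955.457913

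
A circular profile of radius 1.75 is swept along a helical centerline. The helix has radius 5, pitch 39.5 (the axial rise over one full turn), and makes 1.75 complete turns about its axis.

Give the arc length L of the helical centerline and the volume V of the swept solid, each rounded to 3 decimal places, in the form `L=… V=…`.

2πR = 2π·5 = 31.415927
per-turn = √(31.415927² + 39.5²) = √(986.9604 + 1560.25) = √2547.2104 = 50.469896
L = 1.75 × 50.469896 = 88.322319
V = π·1.75² × L = 9.621128 × 88.322319 = 849.760289

L=88.322 V=849.760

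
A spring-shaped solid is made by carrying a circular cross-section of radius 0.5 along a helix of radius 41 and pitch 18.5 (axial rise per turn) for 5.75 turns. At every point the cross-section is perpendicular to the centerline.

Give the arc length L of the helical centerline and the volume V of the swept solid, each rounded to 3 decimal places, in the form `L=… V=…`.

2πR = 2π·41 = 257.610598
per-turn = √(257.610598² + 18.5²) = √(66363.2200 + 342.25) = √66705.4700 = 258.274021
L = 5.75 × 258.274021 = 1485.075622
V = π·0.5² × L = 0.785398 × 1485.075622 = 1166.375666

L=1485.076 V=1166.376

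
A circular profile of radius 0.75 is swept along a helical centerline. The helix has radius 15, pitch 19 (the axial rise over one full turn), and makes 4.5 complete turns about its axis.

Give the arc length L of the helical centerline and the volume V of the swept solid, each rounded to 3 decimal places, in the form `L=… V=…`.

2πR = 2π·15 = 94.247780
per-turn = √(94.247780² + 19²) = √(8882.6440 + 361) = √9243.6440 = 96.143871
L = 4.5 × 96.143871 = 432.647420
V = π·0.75² × L = 1.767146 × 432.647420 = 764.551101

L=432.647 V=764.551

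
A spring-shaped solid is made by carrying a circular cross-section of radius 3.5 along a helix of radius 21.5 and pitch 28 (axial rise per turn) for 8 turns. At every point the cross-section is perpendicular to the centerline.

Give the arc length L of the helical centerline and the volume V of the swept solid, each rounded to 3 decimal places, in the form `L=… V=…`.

2πR = 2π·21.5 = 135.088484
per-turn = √(135.088484² + 28²) = √(18248.8985 + 784) = √19032.8985 = 137.959771
L = 8 × 137.959771 = 1103.678172
V = π·3.5² × L = 38.484510 × 1103.678172 = 42474.513638

L=1103.678 V=42474.514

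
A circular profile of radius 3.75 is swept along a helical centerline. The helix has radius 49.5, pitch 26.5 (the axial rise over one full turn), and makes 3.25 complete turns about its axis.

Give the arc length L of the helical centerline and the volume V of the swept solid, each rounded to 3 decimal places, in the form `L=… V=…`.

2πR = 2π·49.5 = 311.017673
per-turn = √(311.017673² + 26.5²) = √(96731.9927 + 702.25) = √97434.2427 = 312.144586
L = 3.25 × 312.144586 = 1014.469905
V = π·3.75² × L = 44.178647 × 1014.469905 = 44817.907528

L=1014.470 V=44817.908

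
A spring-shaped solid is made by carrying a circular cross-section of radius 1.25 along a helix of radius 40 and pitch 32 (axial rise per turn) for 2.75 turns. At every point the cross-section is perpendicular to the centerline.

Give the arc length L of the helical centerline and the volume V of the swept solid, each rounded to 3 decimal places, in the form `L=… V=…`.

2πR = 2π·40 = 251.327412
per-turn = √(251.327412² + 32²) = √(63165.4682 + 1024) = √64189.4682 = 253.356405
L = 2.75 × 253.356405 = 696.730115
V = π·1.25² × L = 4.908739 × 696.730115 = 3420.065954

L=696.730 V=3420.066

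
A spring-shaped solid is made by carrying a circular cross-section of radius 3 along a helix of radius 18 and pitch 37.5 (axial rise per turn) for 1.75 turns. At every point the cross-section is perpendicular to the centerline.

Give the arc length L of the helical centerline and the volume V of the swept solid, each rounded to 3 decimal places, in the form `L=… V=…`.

L=208.516 V=5895.663

2πR = 2π·18 = 113.097336
per-turn = √(113.097336² + 37.5²) = √(12791.0073 + 1406.25) = √14197.2573 = 119.152244
L = 1.75 × 119.152244 = 208.516427
V = π·3² × L = 28.274334 × 208.516427 = 5895.663088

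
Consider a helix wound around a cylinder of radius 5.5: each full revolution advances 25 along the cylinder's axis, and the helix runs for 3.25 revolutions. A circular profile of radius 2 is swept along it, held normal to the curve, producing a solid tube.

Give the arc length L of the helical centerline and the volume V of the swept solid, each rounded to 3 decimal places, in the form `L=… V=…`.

L=138.620 V=1741.952

2πR = 2π·5.5 = 34.557519
per-turn = √(34.557519² + 25²) = √(1194.2221 + 625) = √1819.2221 = 42.652340
L = 3.25 × 42.652340 = 138.620106
V = π·2² × L = 12.566371 × 138.620106 = 1741.951626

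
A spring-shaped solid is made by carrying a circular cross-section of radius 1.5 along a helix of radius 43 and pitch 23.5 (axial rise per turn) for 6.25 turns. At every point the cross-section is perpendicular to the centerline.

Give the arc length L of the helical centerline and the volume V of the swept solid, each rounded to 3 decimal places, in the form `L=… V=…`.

2πR = 2π·43 = 270.176968
per-turn = √(270.176968² + 23.5²) = √(72995.5942 + 552.25) = √73547.8442 = 271.197058
L = 6.25 × 271.197058 = 1694.981611
V = π·1.5² × L = 7.068583 × 1694.981611 = 11981.118999

L=1694.982 V=11981.119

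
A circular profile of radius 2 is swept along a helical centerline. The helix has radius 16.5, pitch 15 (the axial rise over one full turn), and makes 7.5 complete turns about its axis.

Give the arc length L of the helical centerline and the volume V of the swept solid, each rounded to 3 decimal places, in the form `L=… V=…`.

L=785.641 V=9872.651

2πR = 2π·16.5 = 103.672558
per-turn = √(103.672558² + 15²) = √(10747.9992 + 225) = √10972.9992 = 104.752084
L = 7.5 × 104.752084 = 785.640633
V = π·2² × L = 12.566371 × 785.640633 = 9872.651367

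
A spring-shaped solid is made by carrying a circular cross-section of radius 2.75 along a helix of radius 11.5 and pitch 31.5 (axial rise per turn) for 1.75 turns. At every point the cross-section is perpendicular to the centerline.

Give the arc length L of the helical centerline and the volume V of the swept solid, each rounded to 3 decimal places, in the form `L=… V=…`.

2πR = 2π·11.5 = 72.256631
per-turn = √(72.256631² + 31.5²) = √(5221.0207 + 992.25) = √6213.2707 = 78.824303
L = 1.75 × 78.824303 = 137.942530
V = π·2.75² × L = 23.758294 × 137.942530 = 3277.279246

L=137.943 V=3277.279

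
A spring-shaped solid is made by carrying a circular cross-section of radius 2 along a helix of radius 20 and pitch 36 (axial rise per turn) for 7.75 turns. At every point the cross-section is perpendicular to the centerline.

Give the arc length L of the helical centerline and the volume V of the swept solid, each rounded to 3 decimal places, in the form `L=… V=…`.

2πR = 2π·20 = 125.663706
per-turn = √(125.663706² + 36²) = √(15791.3670 + 1296) = √17087.3670 = 130.718656
L = 7.75 × 130.718656 = 1013.069584
V = π·2² × L = 12.566371 × 1013.069584 = 12730.607856

L=1013.070 V=12730.608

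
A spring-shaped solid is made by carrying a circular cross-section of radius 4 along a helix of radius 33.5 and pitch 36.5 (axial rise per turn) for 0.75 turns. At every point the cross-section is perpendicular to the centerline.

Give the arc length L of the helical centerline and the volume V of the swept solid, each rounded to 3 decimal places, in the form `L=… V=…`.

2πR = 2π·33.5 = 210.486708
per-turn = √(210.486708² + 36.5²) = √(44304.6542 + 1332.25) = √45636.9042 = 213.627957
L = 0.75 × 213.627957 = 160.220968
V = π·4² × L = 50.265482 × 160.220968 = 8053.584257

L=160.221 V=8053.584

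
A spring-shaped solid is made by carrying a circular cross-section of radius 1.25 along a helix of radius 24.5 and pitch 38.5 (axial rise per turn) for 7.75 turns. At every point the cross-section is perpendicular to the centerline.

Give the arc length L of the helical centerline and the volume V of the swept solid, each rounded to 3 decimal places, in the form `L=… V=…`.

L=1229.766 V=6036.599

2πR = 2π·24.5 = 153.938040
per-turn = √(153.938040² + 38.5²) = √(23696.9202 + 1482.25) = √25179.1702 = 158.679457
L = 7.75 × 158.679457 = 1229.765794
V = π·1.25² × L = 4.908739 × 1229.765794 = 6036.598725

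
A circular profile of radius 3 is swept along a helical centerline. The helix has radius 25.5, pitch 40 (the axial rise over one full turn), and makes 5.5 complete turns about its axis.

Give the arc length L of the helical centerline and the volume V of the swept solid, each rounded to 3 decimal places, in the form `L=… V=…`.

L=908.264 V=25680.551

2πR = 2π·25.5 = 160.221225
per-turn = √(160.221225² + 40²) = √(25670.8410 + 1600) = √27270.8410 = 165.138854
L = 5.5 × 165.138854 = 908.263696
V = π·3² × L = 28.274334 × 908.263696 = 25680.550997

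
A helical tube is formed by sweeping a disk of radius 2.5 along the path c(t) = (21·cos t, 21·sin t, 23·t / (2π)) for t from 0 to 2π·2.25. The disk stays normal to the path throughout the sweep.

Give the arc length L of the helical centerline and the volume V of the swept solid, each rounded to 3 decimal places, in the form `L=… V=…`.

2πR = 2π·21 = 131.946891
per-turn = √(131.946891² + 23²) = √(17409.9822 + 529) = √17938.9822 = 133.936486
L = 2.25 × 133.936486 = 301.357093
V = π·2.5² × L = 19.634954 × 301.357093 = 5917.132674

L=301.357 V=5917.133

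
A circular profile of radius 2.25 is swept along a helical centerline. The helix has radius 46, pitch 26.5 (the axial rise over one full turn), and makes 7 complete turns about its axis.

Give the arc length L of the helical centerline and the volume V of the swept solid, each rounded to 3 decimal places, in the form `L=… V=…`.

2πR = 2π·46 = 289.026524
per-turn = √(289.026524² + 26.5²) = √(83536.3317 + 702.25) = √84238.5817 = 290.238836
L = 7 × 290.238836 = 2031.671849
V = π·2.25² × L = 15.904313 × 2031.671849 = 32312.344607

L=2031.672 V=32312.345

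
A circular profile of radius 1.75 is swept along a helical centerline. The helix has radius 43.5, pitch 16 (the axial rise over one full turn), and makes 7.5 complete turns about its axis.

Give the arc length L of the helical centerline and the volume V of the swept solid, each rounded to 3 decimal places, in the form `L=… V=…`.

2πR = 2π·43.5 = 273.318561
per-turn = √(273.318561² + 16²) = √(74703.0357 + 256) = √74959.0357 = 273.786478
L = 7.5 × 273.786478 = 2053.398587
V = π·1.75² × L = 9.621128 × 2053.398587 = 19756.009621

L=2053.399 V=19756.010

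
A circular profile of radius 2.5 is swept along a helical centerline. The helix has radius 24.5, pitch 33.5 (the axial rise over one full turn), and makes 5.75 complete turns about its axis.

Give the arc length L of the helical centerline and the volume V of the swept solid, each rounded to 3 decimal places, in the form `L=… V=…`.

2πR = 2π·24.5 = 153.938040
per-turn = √(153.938040² + 33.5²) = √(23696.9202 + 1122.25) = √24819.1702 = 157.541011
L = 5.75 × 157.541011 = 905.860814
V = π·2.5² × L = 19.634954 × 905.860814 = 17786.535483

L=905.861 V=17786.535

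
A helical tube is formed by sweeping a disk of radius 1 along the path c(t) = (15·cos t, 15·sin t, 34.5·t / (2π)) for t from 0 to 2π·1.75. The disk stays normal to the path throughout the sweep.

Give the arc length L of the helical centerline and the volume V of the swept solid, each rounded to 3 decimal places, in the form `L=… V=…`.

2πR = 2π·15 = 94.247780
per-turn = √(94.247780² + 34.5²) = √(8882.6440 + 1190.25) = √10072.8940 = 100.363808
L = 1.75 × 100.363808 = 175.636664
V = π·1² × L = 3.141593 × 175.636664 = 551.778853

L=175.637 V=551.779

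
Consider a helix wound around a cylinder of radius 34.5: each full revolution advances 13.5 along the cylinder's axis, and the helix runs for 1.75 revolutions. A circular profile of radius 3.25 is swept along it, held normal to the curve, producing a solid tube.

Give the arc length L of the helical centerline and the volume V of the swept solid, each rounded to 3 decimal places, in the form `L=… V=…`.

2πR = 2π·34.5 = 216.769893
per-turn = √(216.769893² + 13.5²) = √(46989.1866 + 182.25) = √47171.4366 = 217.189863
L = 1.75 × 217.189863 = 380.082260
V = π·3.25² × L = 33.183072 × 380.082260 = 12612.297156

L=380.082 V=12612.297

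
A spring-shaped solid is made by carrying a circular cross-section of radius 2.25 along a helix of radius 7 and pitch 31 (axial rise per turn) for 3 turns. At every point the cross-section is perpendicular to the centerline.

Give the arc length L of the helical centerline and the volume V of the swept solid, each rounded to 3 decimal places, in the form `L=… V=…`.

2πR = 2π·7 = 43.982297
per-turn = √(43.982297² + 31²) = √(1934.4425 + 961) = √2895.4425 = 53.809316
L = 3 × 53.809316 = 161.427947
V = π·2.25² × L = 15.904313 × 161.427947 = 2567.400570

L=161.428 V=2567.401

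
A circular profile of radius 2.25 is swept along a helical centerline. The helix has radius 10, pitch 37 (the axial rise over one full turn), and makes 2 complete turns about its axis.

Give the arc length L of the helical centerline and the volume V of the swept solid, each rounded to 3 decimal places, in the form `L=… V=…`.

L=145.833 V=2319.379

2πR = 2π·10 = 62.831853
per-turn = √(62.831853² + 37²) = √(3947.8418 + 1369) = √5316.8418 = 72.916677
L = 2 × 72.916677 = 145.833354
V = π·2.25² × L = 15.904313 × 145.833354 = 2319.379275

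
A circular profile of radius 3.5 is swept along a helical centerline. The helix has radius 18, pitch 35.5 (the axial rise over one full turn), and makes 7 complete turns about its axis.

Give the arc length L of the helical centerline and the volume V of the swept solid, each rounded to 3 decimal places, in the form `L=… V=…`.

L=829.766 V=31933.138

2πR = 2π·18 = 113.097336
per-turn = √(113.097336² + 35.5²) = √(12791.0073 + 1260.25) = √14051.2573 = 118.537999
L = 7 × 118.537999 = 829.765996
V = π·3.5² × L = 38.484510 × 829.765996 = 31933.137771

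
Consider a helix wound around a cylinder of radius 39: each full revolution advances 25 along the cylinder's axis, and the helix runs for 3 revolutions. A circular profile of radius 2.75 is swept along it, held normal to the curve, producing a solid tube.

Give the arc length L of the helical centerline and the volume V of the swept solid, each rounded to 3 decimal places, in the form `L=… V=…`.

2πR = 2π·39 = 245.044227
per-turn = √(245.044227² + 25²) = √(60046.6732 + 625) = √60671.6732 = 246.316206
L = 3 × 246.316206 = 738.948617
V = π·2.75² × L = 23.758294 × 738.948617 = 17556.158821

L=738.949 V=17556.159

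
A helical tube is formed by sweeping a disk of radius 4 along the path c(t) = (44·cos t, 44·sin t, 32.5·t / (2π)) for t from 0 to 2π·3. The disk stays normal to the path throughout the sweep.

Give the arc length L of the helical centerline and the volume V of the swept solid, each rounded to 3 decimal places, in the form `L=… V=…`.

L=835.092 V=41976.289

2πR = 2π·44 = 276.460154
per-turn = √(276.460154² + 32.5²) = √(76430.2165 + 1056.25) = √77486.4665 = 278.363910
L = 3 × 278.363910 = 835.091730
V = π·4² × L = 50.265482 × 835.091730 = 41976.288729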